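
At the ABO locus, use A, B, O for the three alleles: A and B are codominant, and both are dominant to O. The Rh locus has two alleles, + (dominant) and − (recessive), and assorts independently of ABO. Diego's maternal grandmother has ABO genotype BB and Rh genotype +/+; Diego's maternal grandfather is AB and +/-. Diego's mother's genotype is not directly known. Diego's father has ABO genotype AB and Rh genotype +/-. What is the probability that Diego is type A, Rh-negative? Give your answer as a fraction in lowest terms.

1/64

Diego's mother's ABO genotype from BB × AB: 1/2 AB, 1/2 BB.
Crossing each possibility with the father AB and summing P(type A): 1/2·1/4 + 1/2·0 = 1/8.
Similarly for Rh via the mother's Rh distribution: P(Rh-) = 1/8.
Independent loci: 1/8 × 1/8 = 1/64.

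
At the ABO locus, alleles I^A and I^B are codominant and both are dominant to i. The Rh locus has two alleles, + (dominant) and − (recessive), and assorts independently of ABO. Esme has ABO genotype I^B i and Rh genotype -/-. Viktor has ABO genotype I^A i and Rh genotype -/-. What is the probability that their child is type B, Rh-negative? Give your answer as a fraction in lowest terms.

1/4

ABO cross I^B i × I^A i → offspring phenotypes: 1/4 O, 1/4 A, 1/4 B, 1/4 AB.
Rh cross -/- × -/- → 1 Rh-.
Independent loci: P(type B, Rh-negative) = 1/4 × 1 = 1/4.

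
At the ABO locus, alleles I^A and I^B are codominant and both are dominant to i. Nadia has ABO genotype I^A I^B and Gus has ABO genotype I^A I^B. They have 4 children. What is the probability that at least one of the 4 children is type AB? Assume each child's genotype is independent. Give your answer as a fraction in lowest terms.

15/16

ABO cross I^A I^B × I^A I^B → 1/4 A, 1/4 B, 1/2 AB.
So P(type AB) = 1/2 per child.
P(none) = (1/2)^4 = 1/16; P(at least one) = 1 − 1/16 = 15/16.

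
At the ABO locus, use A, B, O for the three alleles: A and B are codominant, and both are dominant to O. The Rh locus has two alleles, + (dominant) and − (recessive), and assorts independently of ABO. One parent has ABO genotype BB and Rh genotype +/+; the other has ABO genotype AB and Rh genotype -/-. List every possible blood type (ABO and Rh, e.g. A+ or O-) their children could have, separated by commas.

Gametes from BB × AB give offspring ABO genotypes AB, BB, i.e. phenotypes B, AB.
Rh cross +/+ × -/- → phenotypes Rh+.
Combining independently: B+, AB+.

B+, AB+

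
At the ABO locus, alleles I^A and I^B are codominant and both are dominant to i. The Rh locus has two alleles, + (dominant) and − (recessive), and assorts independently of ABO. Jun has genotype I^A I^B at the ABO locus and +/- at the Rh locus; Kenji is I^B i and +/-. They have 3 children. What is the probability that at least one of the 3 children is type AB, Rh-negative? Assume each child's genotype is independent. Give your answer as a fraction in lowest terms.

721/4096

ABO cross I^A I^B × I^B i → 1/4 A, 1/2 B, 1/4 AB.
Rh cross +/- × +/- → 3/4 Rh+, 1/4 Rh-; so P(type AB, Rh-negative) = 1/4 × 1/4 = 1/16 per child.
P(none) = (15/16)^3 = 3375/4096; P(at least one) = 1 − 3375/4096 = 721/4096.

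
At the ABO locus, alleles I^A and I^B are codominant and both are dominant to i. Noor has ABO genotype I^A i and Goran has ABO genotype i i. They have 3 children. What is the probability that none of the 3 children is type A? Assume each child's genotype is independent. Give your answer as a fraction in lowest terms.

ABO cross I^A i × i i → 1/2 O, 1/2 A.
So P(type A) = 1/2 per child.
P(not type A) = 1/2 for one child; (1/2)^3 = 1/8.

1/8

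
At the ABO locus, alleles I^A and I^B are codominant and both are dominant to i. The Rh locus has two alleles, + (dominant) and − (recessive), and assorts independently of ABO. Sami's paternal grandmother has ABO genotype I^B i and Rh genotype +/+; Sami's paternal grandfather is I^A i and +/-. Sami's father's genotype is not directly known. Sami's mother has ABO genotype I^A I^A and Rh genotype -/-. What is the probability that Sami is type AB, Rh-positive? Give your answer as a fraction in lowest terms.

Sami's father's ABO genotype from I^B i × I^A i: 1/4 I^A I^B, 1/4 I^A i, 1/4 I^B i, 1/4 i i.
Crossing each possibility with the mother I^A I^A and summing P(type AB): 1/4·1/2 + 1/4·0 + 1/4·1/2 + 1/4·0 = 1/4.
Similarly for Rh via the father's Rh distribution: P(Rh+) = 3/4.
Independent loci: 1/4 × 3/4 = 3/16.

3/16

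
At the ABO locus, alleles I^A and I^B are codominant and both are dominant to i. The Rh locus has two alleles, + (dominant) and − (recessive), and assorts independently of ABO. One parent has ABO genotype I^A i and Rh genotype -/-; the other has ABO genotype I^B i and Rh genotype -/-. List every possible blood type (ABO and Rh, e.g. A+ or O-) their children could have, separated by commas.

O-, A-, B-, AB-

Gametes from I^A i × I^B i give offspring ABO genotypes I^A I^B, I^A i, I^B i, i i, i.e. phenotypes O, A, B, AB.
Rh cross -/- × -/- → phenotypes Rh-.
Combining independently: O-, A-, B-, AB-.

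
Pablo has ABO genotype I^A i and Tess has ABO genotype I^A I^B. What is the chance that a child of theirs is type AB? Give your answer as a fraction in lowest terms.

1/4

ABO cross I^A i × I^A I^B → offspring phenotypes: 1/2 A, 1/4 B, 1/4 AB.
So P(type AB) = 1/4.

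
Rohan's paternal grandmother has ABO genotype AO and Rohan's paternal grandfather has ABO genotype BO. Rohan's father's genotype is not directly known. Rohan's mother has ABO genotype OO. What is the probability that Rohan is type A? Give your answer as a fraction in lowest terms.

Rohan's father's ABO genotype from AO × BO: 1/4 AB, 1/4 AO, 1/4 BO, 1/4 OO.
Crossing each possibility with the mother OO and summing P(type A): 1/4·1/2 + 1/4·1/2 + 1/4·0 + 1/4·0 = 1/4.

1/4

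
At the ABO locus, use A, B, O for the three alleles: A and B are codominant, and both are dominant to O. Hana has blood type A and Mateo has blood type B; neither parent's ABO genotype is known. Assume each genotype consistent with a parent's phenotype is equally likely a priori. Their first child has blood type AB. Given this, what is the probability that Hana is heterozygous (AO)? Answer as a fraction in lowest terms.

Possible genotypes: Hana ∈ {AA, AO}; Mateo ∈ {BB, BO}.
Weight each parental genotype pair by prior × P(type-AB child):
  AA × BB: posterior weight 4/9.
  AA × BO: posterior weight 2/9.
  AO × BB: posterior weight 2/9.
  AO × BO: posterior weight 1/9.
Sum the posterior weight over pairs where Hana is AO: 1/3.

1/3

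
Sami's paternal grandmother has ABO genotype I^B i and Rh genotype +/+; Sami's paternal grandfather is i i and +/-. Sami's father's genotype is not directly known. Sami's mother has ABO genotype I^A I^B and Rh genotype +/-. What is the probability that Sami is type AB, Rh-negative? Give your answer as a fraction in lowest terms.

Sami's father's ABO genotype from I^B i × i i: 1/2 I^B i, 1/2 i i.
Crossing each possibility with the mother I^A I^B and summing P(type AB): 1/2·1/4 + 1/2·0 = 1/8.
Similarly for Rh via the father's Rh distribution: P(Rh-) = 1/8.
Independent loci: 1/8 × 1/8 = 1/64.

1/64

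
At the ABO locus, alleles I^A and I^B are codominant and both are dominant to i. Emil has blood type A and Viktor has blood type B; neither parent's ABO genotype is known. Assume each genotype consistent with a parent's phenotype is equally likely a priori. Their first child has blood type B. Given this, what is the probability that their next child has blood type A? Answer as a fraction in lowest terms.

1/12

Possible genotypes: Emil ∈ {I^A I^A, I^A i}; Viktor ∈ {I^B I^B, I^B i}.
Weight each parental genotype pair by prior × P(type-B child):
  I^A i × I^B I^B: posterior weight 2/3; P(next child type A) = 0.
  I^A i × I^B i: posterior weight 1/3; P(next child type A) = 1/4.
Weighted sum = 1/12.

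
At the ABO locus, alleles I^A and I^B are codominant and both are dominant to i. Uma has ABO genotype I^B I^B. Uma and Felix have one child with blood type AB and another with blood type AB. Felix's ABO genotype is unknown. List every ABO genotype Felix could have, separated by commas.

I^A I^A, I^A I^B, I^A i

For each candidate genotype of Felix, check whether crossing it with I^B I^B can produce every observed child phenotype.
  I^A I^A → possible child types {AB} ✓
  I^A I^B → possible child types {B, AB} ✓
  I^A i → possible child types {B, AB} ✓
  I^B I^B → possible child types {B} ✗
  I^B i → possible child types {B} ✗
  i i → possible child types {B} ✗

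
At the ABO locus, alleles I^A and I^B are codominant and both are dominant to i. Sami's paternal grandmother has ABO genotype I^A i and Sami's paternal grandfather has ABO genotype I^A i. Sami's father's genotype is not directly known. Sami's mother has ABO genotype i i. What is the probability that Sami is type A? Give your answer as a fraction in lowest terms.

1/2

Sami's father's ABO genotype from I^A i × I^A i: 1/4 I^A I^A, 1/2 I^A i, 1/4 i i.
Crossing each possibility with the mother i i and summing P(type A): 1/4·1 + 1/2·1/2 + 1/4·0 = 1/2.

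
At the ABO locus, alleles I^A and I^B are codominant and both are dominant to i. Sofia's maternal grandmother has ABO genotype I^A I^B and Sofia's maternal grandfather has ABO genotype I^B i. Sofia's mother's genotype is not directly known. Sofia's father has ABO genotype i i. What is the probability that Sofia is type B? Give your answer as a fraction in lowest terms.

Sofia's mother's ABO genotype from I^A I^B × I^B i: 1/4 I^A I^B, 1/4 I^A i, 1/4 I^B I^B, 1/4 I^B i.
Crossing each possibility with the father i i and summing P(type B): 1/4·1/2 + 1/4·0 + 1/4·1 + 1/4·1/2 = 1/2.

1/2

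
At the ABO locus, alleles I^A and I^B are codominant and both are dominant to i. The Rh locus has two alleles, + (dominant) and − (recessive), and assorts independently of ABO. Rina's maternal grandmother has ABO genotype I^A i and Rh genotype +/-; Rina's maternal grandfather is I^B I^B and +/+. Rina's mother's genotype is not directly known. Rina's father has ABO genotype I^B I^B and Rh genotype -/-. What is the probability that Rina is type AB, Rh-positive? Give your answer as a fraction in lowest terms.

3/16

Rina's mother's ABO genotype from I^A i × I^B I^B: 1/2 I^A I^B, 1/2 I^B i.
Crossing each possibility with the father I^B I^B and summing P(type AB): 1/2·1/2 + 1/2·0 = 1/4.
Similarly for Rh via the mother's Rh distribution: P(Rh+) = 3/4.
Independent loci: 1/4 × 3/4 = 3/16.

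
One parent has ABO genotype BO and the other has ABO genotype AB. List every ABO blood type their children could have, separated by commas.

Gametes from BO × AB give offspring ABO genotypes AB, AO, BB, BO, i.e. phenotypes A, B, AB.

A, B, AB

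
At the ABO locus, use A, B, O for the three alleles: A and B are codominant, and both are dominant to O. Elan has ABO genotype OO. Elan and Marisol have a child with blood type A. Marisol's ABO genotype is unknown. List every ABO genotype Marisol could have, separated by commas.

For each candidate genotype of Marisol, check whether crossing it with OO can produce every observed child phenotype.
  AA → possible child types {A} ✓
  AB → possible child types {A, B} ✓
  AO → possible child types {O, A} ✓
  BB → possible child types {B} ✗
  BO → possible child types {O, B} ✗
  OO → possible child types {O} ✗

AA, AB, AO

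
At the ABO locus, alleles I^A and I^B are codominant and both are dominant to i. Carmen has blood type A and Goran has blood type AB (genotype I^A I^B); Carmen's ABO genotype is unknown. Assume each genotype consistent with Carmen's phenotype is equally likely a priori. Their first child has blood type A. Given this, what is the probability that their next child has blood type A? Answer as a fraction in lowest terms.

Possible genotypes: Carmen ∈ {I^A I^A, I^A i}; Goran ∈ {I^A I^B}.
Weight each parental genotype pair by prior × P(type-A child):
  I^A I^A × I^A I^B: posterior weight 1/2; P(next child type A) = 1/2.
  I^A i × I^A I^B: posterior weight 1/2; P(next child type A) = 1/2.
Weighted sum = 1/2.

1/2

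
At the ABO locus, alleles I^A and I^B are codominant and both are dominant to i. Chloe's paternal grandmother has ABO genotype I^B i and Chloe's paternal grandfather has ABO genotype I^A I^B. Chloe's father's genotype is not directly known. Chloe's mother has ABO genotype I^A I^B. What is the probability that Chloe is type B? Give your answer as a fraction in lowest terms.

Chloe's father's ABO genotype from I^B i × I^A I^B: 1/4 I^A I^B, 1/4 I^A i, 1/4 I^B I^B, 1/4 I^B i.
Crossing each possibility with the mother I^A I^B and summing P(type B): 1/4·1/4 + 1/4·1/4 + 1/4·1/2 + 1/4·1/2 = 3/8.

3/8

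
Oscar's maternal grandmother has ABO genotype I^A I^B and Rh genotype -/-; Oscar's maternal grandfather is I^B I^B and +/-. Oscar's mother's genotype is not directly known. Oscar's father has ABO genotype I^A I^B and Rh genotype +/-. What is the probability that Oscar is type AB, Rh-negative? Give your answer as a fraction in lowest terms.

Oscar's mother's ABO genotype from I^A I^B × I^B I^B: 1/2 I^A I^B, 1/2 I^B I^B.
Crossing each possibility with the father I^A I^B and summing P(type AB): 1/2·1/2 + 1/2·1/2 = 1/2.
Similarly for Rh via the mother's Rh distribution: P(Rh-) = 3/8.
Independent loci: 1/2 × 3/8 = 3/16.

3/16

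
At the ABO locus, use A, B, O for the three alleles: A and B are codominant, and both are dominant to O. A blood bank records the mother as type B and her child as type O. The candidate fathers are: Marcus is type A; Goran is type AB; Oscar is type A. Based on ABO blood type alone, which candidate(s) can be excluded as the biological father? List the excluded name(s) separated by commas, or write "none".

Goran

A candidate is excluded only if no genotype consistent with his phenotype could produce a type O child with a type B mother.
Goran (type AB): no genotype consistent with that phenotype can produce a type-O child with a type-B mother.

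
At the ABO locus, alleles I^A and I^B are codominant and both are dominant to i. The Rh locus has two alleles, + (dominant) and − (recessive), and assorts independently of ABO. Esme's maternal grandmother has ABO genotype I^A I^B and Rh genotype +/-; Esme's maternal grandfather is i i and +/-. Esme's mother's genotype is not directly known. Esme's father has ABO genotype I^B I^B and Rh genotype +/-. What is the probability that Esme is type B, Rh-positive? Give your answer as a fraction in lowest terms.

Esme's mother's ABO genotype from I^A I^B × i i: 1/2 I^A i, 1/2 I^B i.
Crossing each possibility with the father I^B I^B and summing P(type B): 1/2·1/2 + 1/2·1 = 3/4.
Similarly for Rh via the mother's Rh distribution: P(Rh+) = 3/4.
Independent loci: 3/4 × 3/4 = 9/16.

9/16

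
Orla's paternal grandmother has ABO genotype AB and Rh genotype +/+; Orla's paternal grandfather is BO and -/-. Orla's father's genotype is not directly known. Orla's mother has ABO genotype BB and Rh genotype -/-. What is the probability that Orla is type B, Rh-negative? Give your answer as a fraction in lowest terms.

Orla's father's ABO genotype from AB × BO: 1/4 AB, 1/4 AO, 1/4 BB, 1/4 BO.
Crossing each possibility with the mother BB and summing P(type B): 1/4·1/2 + 1/4·1/2 + 1/4·1 + 1/4·1 = 3/4.
Similarly for Rh via the father's Rh distribution: P(Rh-) = 1/2.
Independent loci: 3/4 × 1/2 = 3/8.

3/8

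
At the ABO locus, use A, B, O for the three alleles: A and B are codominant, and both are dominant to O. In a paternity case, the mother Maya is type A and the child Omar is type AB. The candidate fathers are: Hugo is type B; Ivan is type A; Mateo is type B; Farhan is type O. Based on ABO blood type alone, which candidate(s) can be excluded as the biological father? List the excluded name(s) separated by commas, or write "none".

Ivan, Farhan

A candidate is excluded only if no genotype consistent with his phenotype could produce a type AB child with a type A mother.
Ivan (type A): no genotype consistent with that phenotype can produce a type-AB child with a type-A mother.
Farhan (type O): no genotype consistent with that phenotype can produce a type-AB child with a type-A mother.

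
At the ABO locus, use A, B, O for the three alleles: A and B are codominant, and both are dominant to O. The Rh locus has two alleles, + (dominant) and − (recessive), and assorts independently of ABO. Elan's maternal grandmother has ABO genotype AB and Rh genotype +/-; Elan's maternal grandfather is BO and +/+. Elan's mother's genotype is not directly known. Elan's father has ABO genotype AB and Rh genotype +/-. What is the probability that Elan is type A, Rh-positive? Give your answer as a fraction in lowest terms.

7/32

Elan's mother's ABO genotype from AB × BO: 1/4 AB, 1/4 AO, 1/4 BB, 1/4 BO.
Crossing each possibility with the father AB and summing P(type A): 1/4·1/4 + 1/4·1/2 + 1/4·0 + 1/4·1/4 = 1/4.
Similarly for Rh via the mother's Rh distribution: P(Rh+) = 7/8.
Independent loci: 1/4 × 7/8 = 7/32.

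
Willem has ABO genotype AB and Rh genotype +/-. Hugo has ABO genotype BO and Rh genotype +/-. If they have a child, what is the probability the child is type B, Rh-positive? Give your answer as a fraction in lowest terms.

3/8

ABO cross AB × BO → offspring phenotypes: 1/4 A, 1/2 B, 1/4 AB.
Rh cross +/- × +/- → 3/4 Rh+, 1/4 Rh-.
Independent loci: P(type B, Rh-positive) = 1/2 × 3/4 = 3/8.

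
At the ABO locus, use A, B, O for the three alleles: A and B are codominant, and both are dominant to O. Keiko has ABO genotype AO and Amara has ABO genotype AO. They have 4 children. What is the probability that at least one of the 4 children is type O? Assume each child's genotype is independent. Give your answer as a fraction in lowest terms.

175/256

ABO cross AO × AO → 1/4 O, 3/4 A.
So P(type O) = 1/4 per child.
P(none) = (3/4)^4 = 81/256; P(at least one) = 1 − 81/256 = 175/256.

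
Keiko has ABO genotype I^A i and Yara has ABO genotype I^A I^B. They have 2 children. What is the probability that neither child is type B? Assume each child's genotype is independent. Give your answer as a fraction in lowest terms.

9/16

ABO cross I^A i × I^A I^B → 1/2 A, 1/4 B, 1/4 AB.
So P(type B) = 1/4 per child.
P(not type B) = 3/4 for one child; (3/4)^2 = 9/16.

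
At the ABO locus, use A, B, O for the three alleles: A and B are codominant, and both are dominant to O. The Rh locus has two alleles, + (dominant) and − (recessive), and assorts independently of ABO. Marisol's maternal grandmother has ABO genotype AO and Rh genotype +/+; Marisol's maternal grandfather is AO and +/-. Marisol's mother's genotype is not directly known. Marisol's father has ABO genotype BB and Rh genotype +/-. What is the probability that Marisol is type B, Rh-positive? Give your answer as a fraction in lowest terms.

Marisol's mother's ABO genotype from AO × AO: 1/4 AA, 1/2 AO, 1/4 OO.
Crossing each possibility with the father BB and summing P(type B): 1/4·0 + 1/2·1/2 + 1/4·1 = 1/2.
Similarly for Rh via the mother's Rh distribution: P(Rh+) = 7/8.
Independent loci: 1/2 × 7/8 = 7/16.

7/16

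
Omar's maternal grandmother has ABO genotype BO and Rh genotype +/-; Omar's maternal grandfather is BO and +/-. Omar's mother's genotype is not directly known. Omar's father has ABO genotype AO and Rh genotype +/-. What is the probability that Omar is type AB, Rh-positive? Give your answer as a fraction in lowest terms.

Omar's mother's ABO genotype from BO × BO: 1/4 BB, 1/2 BO, 1/4 OO.
Crossing each possibility with the father AO and summing P(type AB): 1/4·1/2 + 1/2·1/4 + 1/4·0 = 1/4.
Similarly for Rh via the mother's Rh distribution: P(Rh+) = 3/4.
Independent loci: 1/4 × 3/4 = 3/16.

3/16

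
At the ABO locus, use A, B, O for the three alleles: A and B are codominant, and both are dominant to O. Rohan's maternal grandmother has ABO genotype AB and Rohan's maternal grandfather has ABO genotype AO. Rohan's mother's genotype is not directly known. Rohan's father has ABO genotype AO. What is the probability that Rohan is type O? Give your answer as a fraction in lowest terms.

1/8

Rohan's mother's ABO genotype from AB × AO: 1/4 AA, 1/4 AB, 1/4 AO, 1/4 BO.
Crossing each possibility with the father AO and summing P(type O): 1/4·0 + 1/4·0 + 1/4·1/4 + 1/4·1/4 = 1/8.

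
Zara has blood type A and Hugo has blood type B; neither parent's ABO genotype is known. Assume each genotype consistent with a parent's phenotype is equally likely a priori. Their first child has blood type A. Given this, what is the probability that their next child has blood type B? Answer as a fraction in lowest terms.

Possible genotypes: Zara ∈ {I^A I^A, I^A i}; Hugo ∈ {I^B I^B, I^B i}.
Weight each parental genotype pair by prior × P(type-A child):
  I^A I^A × I^B i: posterior weight 2/3; P(next child type B) = 0.
  I^A i × I^B i: posterior weight 1/3; P(next child type B) = 1/4.
Weighted sum = 1/12.

1/12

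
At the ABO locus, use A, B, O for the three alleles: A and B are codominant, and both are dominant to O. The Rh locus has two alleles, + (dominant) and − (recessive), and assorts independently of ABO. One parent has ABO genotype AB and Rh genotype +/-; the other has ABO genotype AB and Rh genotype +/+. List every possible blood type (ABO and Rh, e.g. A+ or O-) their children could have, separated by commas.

Gametes from AB × AB give offspring ABO genotypes AA, AB, BB, i.e. phenotypes A, B, AB.
Rh cross +/- × +/+ → phenotypes Rh+.
Combining independently: A+, B+, AB+.

A+, B+, AB+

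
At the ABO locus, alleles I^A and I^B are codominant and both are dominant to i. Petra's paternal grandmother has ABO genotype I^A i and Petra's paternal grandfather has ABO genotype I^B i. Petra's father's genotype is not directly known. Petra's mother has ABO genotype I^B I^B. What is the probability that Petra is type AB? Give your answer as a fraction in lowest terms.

Petra's father's ABO genotype from I^A i × I^B i: 1/4 I^A I^B, 1/4 I^A i, 1/4 I^B i, 1/4 i i.
Crossing each possibility with the mother I^B I^B and summing P(type AB): 1/4·1/2 + 1/4·1/2 + 1/4·0 + 1/4·0 = 1/4.

1/4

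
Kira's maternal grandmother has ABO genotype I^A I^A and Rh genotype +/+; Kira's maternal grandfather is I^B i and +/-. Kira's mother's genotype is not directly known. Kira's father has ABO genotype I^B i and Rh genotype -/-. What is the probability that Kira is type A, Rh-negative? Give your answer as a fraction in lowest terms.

Kira's mother's ABO genotype from I^A I^A × I^B i: 1/2 I^A I^B, 1/2 I^A i.
Crossing each possibility with the father I^B i and summing P(type A): 1/2·1/4 + 1/2·1/4 = 1/4.
Similarly for Rh via the mother's Rh distribution: P(Rh-) = 1/4.
Independent loci: 1/4 × 1/4 = 1/16.

1/16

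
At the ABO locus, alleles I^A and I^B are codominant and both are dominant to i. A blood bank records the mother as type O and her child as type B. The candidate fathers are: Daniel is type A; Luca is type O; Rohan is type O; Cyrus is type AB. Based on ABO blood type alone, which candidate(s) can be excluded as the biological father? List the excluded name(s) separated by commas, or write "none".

A candidate is excluded only if no genotype consistent with his phenotype could produce a type B child with a type O mother.
Daniel (type A): no genotype consistent with that phenotype can produce a type-B child with a type-O mother.
Luca (type O): no genotype consistent with that phenotype can produce a type-B child with a type-O mother.
Rohan (type O): no genotype consistent with that phenotype can produce a type-B child with a type-O mother.

Daniel, Luca, Rohan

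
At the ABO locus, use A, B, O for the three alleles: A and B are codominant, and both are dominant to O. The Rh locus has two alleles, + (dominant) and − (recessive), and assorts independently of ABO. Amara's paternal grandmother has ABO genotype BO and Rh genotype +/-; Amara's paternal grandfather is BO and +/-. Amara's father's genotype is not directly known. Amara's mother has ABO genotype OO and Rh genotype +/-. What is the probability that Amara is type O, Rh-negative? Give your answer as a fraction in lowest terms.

1/8

Amara's father's ABO genotype from BO × BO: 1/4 BB, 1/2 BO, 1/4 OO.
Crossing each possibility with the mother OO and summing P(type O): 1/4·0 + 1/2·1/2 + 1/4·1 = 1/2.
Similarly for Rh via the father's Rh distribution: P(Rh-) = 1/4.
Independent loci: 1/2 × 1/4 = 1/8.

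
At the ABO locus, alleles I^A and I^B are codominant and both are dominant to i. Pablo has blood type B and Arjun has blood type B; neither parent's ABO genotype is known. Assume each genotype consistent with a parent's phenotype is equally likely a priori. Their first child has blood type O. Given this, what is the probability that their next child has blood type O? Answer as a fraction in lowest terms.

1/4

Possible genotypes: Pablo ∈ {I^B I^B, I^B i}; Arjun ∈ {I^B I^B, I^B i}.
Weight each parental genotype pair by prior × P(type-O child):
  I^B i × I^B i: posterior weight 1; P(next child type O) = 1/4.
Weighted sum = 1/4.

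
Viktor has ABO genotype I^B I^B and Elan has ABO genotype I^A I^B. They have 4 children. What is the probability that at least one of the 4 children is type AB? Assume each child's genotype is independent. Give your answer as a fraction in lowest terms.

ABO cross I^B I^B × I^A I^B → 1/2 B, 1/2 AB.
So P(type AB) = 1/2 per child.
P(none) = (1/2)^4 = 1/16; P(at least one) = 1 − 1/16 = 15/16.

15/16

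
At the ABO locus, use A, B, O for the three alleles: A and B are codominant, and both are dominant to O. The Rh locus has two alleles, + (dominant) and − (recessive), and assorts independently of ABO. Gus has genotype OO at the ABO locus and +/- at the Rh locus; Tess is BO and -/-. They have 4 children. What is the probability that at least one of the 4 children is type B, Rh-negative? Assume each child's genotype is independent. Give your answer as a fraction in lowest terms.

175/256

ABO cross OO × BO → 1/2 O, 1/2 B.
Rh cross +/- × -/- → 1/2 Rh+, 1/2 Rh-; so P(type B, Rh-negative) = 1/2 × 1/2 = 1/4 per child.
P(none) = (3/4)^4 = 81/256; P(at least one) = 1 − 81/256 = 175/256.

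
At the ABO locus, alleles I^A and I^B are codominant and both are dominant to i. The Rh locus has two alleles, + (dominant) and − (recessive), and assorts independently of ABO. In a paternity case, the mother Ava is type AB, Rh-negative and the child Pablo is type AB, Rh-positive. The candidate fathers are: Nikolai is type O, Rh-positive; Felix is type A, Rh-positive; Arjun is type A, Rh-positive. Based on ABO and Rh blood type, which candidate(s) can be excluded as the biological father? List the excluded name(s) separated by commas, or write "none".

Nikolai

A candidate is excluded only if no genotype consistent with his phenotype could produce a type AB, Rh-positive child with a type AB, Rh-negative mother.
Nikolai (type O, Rh+): no genotype consistent with that phenotype can produce a type-AB Rh+ child with a type-AB mother.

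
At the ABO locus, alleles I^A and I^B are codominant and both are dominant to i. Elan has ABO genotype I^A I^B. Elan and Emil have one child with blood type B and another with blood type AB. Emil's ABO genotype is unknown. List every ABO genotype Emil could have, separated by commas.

For each candidate genotype of Emil, check whether crossing it with I^A I^B can produce every observed child phenotype.
  I^A I^A → possible child types {A, AB} ✗
  I^A I^B → possible child types {A, B, AB} ✓
  I^A i → possible child types {A, B, AB} ✓
  I^B I^B → possible child types {B, AB} ✓
  I^B i → possible child types {A, B, AB} ✓
  i i → possible child types {A, B} ✗

I^A I^B, I^A i, I^B I^B, I^B i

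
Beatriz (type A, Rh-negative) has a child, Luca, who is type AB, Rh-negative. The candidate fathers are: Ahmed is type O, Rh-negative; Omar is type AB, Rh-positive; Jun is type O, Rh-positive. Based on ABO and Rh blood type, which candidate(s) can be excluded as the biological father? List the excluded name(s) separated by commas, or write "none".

A candidate is excluded only if no genotype consistent with his phenotype could produce a type AB, Rh-negative child with a type A, Rh-negative mother.
Ahmed (type O, Rh-): no genotype consistent with that phenotype can produce a type-AB Rh- child with a type-A mother.
Jun (type O, Rh+): no genotype consistent with that phenotype can produce a type-AB Rh- child with a type-A mother.

Ahmed, Jun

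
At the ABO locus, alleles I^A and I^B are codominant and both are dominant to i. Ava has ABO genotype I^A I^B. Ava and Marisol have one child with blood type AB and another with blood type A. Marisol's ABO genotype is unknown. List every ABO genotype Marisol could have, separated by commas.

I^A I^A, I^A I^B, I^A i, I^B i

For each candidate genotype of Marisol, check whether crossing it with I^A I^B can produce every observed child phenotype.
  I^A I^A → possible child types {A, AB} ✓
  I^A I^B → possible child types {A, B, AB} ✓
  I^A i → possible child types {A, B, AB} ✓
  I^B I^B → possible child types {B, AB} ✗
  I^B i → possible child types {A, B, AB} ✓
  i i → possible child types {A, B} ✗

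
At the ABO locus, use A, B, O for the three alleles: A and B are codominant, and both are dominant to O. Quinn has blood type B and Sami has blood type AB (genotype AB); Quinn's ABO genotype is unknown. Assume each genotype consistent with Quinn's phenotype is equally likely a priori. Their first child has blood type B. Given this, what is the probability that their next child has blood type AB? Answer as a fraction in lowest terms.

Possible genotypes: Quinn ∈ {BB, BO}; Sami ∈ {AB}.
Weight each parental genotype pair by prior × P(type-B child):
  BB × AB: posterior weight 1/2; P(next child type AB) = 1/2.
  BO × AB: posterior weight 1/2; P(next child type AB) = 1/4.
Weighted sum = 3/8.

3/8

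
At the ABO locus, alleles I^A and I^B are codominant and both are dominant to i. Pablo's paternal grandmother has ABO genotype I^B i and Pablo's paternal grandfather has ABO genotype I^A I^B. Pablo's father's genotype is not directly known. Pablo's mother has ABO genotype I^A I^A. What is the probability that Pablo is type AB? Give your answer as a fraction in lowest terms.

1/2

Pablo's father's ABO genotype from I^B i × I^A I^B: 1/4 I^A I^B, 1/4 I^A i, 1/4 I^B I^B, 1/4 I^B i.
Crossing each possibility with the mother I^A I^A and summing P(type AB): 1/4·1/2 + 1/4·0 + 1/4·1 + 1/4·1/2 = 1/2.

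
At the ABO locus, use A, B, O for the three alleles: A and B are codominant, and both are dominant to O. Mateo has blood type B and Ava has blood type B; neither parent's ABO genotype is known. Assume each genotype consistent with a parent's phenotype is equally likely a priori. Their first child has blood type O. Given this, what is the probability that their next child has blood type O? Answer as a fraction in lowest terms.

Possible genotypes: Mateo ∈ {BB, BO}; Ava ∈ {BB, BO}.
Weight each parental genotype pair by prior × P(type-O child):
  BO × BO: posterior weight 1; P(next child type O) = 1/4.
Weighted sum = 1/4.

1/4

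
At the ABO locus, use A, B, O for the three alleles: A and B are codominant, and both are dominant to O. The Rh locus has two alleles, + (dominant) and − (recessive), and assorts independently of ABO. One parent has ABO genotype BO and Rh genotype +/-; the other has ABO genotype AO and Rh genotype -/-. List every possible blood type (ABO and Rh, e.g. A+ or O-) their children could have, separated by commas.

Gametes from BO × AO give offspring ABO genotypes AB, AO, BO, OO, i.e. phenotypes O, A, B, AB.
Rh cross +/- × -/- → phenotypes Rh+, Rh-.
Combining independently: O+, O-, A+, A-, B+, B-, AB+, AB-.

O+, O-, A+, A-, B+, B-, AB+, AB-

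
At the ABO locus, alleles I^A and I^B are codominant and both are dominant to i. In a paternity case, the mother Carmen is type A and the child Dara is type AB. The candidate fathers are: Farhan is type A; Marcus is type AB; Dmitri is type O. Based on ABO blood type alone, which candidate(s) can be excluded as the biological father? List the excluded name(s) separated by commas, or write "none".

A candidate is excluded only if no genotype consistent with his phenotype could produce a type AB child with a type A mother.
Farhan (type A): no genotype consistent with that phenotype can produce a type-AB child with a type-A mother.
Dmitri (type O): no genotype consistent with that phenotype can produce a type-AB child with a type-A mother.

Farhan, Dmitri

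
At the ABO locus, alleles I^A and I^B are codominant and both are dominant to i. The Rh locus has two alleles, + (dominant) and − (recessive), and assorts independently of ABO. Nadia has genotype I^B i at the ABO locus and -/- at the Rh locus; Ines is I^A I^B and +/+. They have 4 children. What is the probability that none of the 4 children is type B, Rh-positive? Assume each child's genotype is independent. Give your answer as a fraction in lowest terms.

ABO cross I^B i × I^A I^B → 1/4 A, 1/2 B, 1/4 AB.
Rh cross -/- × +/+ → 1 Rh+; so P(type B, Rh-positive) = 1/2 × 1 = 1/2 per child.
P(not type B, Rh-positive) = 1/2 for one child; (1/2)^4 = 1/16.

1/16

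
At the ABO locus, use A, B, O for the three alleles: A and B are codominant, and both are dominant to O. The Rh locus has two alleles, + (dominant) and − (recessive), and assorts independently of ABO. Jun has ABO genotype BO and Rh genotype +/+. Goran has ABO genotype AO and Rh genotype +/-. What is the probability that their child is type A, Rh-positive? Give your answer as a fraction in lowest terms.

1/4

ABO cross BO × AO → offspring phenotypes: 1/4 O, 1/4 A, 1/4 B, 1/4 AB.
Rh cross +/+ × +/- → 1 Rh+.
Independent loci: P(type A, Rh-positive) = 1/4 × 1 = 1/4.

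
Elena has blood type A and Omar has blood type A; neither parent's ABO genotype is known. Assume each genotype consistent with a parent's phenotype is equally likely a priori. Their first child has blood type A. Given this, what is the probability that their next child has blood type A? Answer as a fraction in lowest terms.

19/20

Possible genotypes: Elena ∈ {I^A I^A, I^A i}; Omar ∈ {I^A I^A, I^A i}.
Weight each parental genotype pair by prior × P(type-A child):
  I^A I^A × I^A I^A: posterior weight 4/15; P(next child type A) = 1.
  I^A I^A × I^A i: posterior weight 4/15; P(next child type A) = 1.
  I^A i × I^A I^A: posterior weight 4/15; P(next child type A) = 1.
  I^A i × I^A i: posterior weight 1/5; P(next child type A) = 3/4.
Weighted sum = 19/20.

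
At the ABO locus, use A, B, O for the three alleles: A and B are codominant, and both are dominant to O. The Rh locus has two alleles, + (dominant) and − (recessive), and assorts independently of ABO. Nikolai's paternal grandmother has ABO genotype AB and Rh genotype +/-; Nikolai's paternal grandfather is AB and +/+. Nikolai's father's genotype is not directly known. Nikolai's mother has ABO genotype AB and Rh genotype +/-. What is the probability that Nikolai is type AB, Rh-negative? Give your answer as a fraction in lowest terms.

Nikolai's father's ABO genotype from AB × AB: 1/4 AA, 1/2 AB, 1/4 BB.
Crossing each possibility with the mother AB and summing P(type AB): 1/4·1/2 + 1/2·1/2 + 1/4·1/2 = 1/2.
Similarly for Rh via the father's Rh distribution: P(Rh-) = 1/8.
Independent loci: 1/2 × 1/8 = 1/16.

1/16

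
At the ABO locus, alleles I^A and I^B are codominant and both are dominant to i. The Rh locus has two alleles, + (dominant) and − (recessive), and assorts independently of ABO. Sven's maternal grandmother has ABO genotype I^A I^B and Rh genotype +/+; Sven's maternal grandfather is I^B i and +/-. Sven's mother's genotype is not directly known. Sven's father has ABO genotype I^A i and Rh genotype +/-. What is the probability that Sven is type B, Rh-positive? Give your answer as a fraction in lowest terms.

7/32

Sven's mother's ABO genotype from I^A I^B × I^B i: 1/4 I^A I^B, 1/4 I^A i, 1/4 I^B I^B, 1/4 I^B i.
Crossing each possibility with the father I^A i and summing P(type B): 1/4·1/4 + 1/4·0 + 1/4·1/2 + 1/4·1/4 = 1/4.
Similarly for Rh via the mother's Rh distribution: P(Rh+) = 7/8.
Independent loci: 1/4 × 7/8 = 7/32.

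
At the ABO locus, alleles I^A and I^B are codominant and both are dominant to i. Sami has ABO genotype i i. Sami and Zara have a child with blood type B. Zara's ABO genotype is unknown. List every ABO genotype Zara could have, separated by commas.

I^A I^B, I^B I^B, I^B i

For each candidate genotype of Zara, check whether crossing it with i i can produce every observed child phenotype.
  I^A I^A → possible child types {A} ✗
  I^A I^B → possible child types {A, B} ✓
  I^A i → possible child types {O, A} ✗
  I^B I^B → possible child types {B} ✓
  I^B i → possible child types {O, B} ✓
  i i → possible child types {O} ✗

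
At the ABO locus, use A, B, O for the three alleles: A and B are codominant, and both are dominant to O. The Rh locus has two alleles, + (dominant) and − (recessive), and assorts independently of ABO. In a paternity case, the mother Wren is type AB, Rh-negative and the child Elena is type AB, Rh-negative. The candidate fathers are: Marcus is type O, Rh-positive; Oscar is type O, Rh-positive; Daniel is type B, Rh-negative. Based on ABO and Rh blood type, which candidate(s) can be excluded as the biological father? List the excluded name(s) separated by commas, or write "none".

A candidate is excluded only if no genotype consistent with his phenotype could produce a type AB, Rh-negative child with a type AB, Rh-negative mother.
Marcus (type O, Rh+): no genotype consistent with that phenotype can produce a type-AB Rh- child with a type-AB mother.
Oscar (type O, Rh+): no genotype consistent with that phenotype can produce a type-AB Rh- child with a type-AB mother.

Marcus, Oscar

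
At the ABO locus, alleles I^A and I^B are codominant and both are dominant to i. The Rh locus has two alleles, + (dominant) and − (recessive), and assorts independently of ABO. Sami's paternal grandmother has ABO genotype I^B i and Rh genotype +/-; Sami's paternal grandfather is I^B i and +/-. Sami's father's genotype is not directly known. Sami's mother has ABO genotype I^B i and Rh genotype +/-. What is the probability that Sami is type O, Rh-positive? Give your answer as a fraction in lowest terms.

Sami's father's ABO genotype from I^B i × I^B i: 1/4 I^B I^B, 1/2 I^B i, 1/4 i i.
Crossing each possibility with the mother I^B i and summing P(type O): 1/4·0 + 1/2·1/4 + 1/4·1/2 = 1/4.
Similarly for Rh via the father's Rh distribution: P(Rh+) = 3/4.
Independent loci: 1/4 × 3/4 = 3/16.

3/16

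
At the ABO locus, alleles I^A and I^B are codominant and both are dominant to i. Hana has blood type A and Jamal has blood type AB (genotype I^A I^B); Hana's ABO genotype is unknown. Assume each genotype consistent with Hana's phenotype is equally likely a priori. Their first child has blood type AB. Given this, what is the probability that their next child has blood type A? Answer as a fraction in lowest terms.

Possible genotypes: Hana ∈ {I^A I^A, I^A i}; Jamal ∈ {I^A I^B}.
Weight each parental genotype pair by prior × P(type-AB child):
  I^A I^A × I^A I^B: posterior weight 2/3; P(next child type A) = 1/2.
  I^A i × I^A I^B: posterior weight 1/3; P(next child type A) = 1/2.
Weighted sum = 1/2.

1/2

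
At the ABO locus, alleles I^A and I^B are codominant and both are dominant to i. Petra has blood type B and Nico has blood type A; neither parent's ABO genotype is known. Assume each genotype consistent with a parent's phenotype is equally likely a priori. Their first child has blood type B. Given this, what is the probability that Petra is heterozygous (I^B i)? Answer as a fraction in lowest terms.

Possible genotypes: Petra ∈ {I^B I^B, I^B i}; Nico ∈ {I^A I^A, I^A i}.
Weight each parental genotype pair by prior × P(type-B child):
  I^B I^B × I^A i: posterior weight 2/3.
  I^B i × I^A i: posterior weight 1/3.
Sum the posterior weight over pairs where Petra is I^B i: 1/3.

1/3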